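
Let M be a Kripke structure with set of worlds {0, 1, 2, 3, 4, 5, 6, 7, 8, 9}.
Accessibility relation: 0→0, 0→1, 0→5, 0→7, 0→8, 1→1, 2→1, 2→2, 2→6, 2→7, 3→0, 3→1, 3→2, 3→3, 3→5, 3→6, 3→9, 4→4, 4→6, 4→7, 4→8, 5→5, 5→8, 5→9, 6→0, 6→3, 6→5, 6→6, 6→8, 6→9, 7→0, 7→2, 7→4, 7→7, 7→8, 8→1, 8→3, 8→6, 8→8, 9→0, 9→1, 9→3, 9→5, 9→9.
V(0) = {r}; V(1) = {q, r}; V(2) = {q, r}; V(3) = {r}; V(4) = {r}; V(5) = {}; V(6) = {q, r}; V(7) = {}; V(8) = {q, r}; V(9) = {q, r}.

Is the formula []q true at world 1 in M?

Yes

At 1: []q requires q at every successor {1}.
  At 1: q is true.
So []q is true at 1.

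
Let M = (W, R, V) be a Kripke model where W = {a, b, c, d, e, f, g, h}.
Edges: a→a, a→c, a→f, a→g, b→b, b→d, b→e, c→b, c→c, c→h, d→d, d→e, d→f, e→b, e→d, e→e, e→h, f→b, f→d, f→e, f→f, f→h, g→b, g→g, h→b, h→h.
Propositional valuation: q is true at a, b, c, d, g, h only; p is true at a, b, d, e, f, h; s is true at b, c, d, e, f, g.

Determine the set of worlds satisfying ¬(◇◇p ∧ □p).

Let φ = ¬(◇◇p ∧ □p). Evaluate φ at each world:
  a (successors {a, c, f, g}): φ is true.
  b (successors {b, d, e}): φ is false.
  c (successors {b, c, h}): φ is true.
  d (successors {d, e, f}): φ is false.
  e (successors {b, d, e, h}): φ is false.
  f (successors {b, d, e, f, h}): φ is false.
  g (successors {b, g}): φ is true.
  h (successors {b, h}): φ is false.
For instance, at d:
  At d: ◇◇p ∧ □p is true, so ¬(◇◇p ∧ □p) is false.
    At d: ◇◇p is true, □p is true, so ◇◇p ∧ □p is true.
      At d: ◇◇p requires ◇p at some successor in {d, e, f}.
        ◇p holds at d, so ◇◇p is true at d.
      At d: □p requires p at every successor {d, e, f}.
        At d: p is true.
        At e: p is true.
        At f: p is true.
      So □p is true at d.
Satisfying worlds: {a, c, g}

a, c, g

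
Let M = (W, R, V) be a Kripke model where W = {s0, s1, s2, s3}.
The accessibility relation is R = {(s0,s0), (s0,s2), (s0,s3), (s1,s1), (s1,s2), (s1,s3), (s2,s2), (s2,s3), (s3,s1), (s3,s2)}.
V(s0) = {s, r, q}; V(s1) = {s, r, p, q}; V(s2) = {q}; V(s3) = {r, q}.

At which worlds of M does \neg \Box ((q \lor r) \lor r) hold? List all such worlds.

none

Let φ = \neg \Box ((q \lor r) \lor r). Evaluate φ at each world:
  s0 (successors {s0, s2, s3}): φ is false.
  s1 (successors {s1, s2, s3}): φ is false.
  s2 (successors {s2, s3}): φ is false.
  s3 (successors {s1, s2}): φ is false.
For instance, at s1:
  At s1: \Box ((q \lor r) \lor r) is true, so \neg \Box ((q \lor r) \lor r) is false.
    At s1: \Box ((q \lor r) \lor r) requires (q \lor r) \lor r at every successor {s1, s2, s3}.
      At s1: (q \lor r) \lor r is true.
      At s2: (q \lor r) \lor r is true.
      At s3: (q \lor r) \lor r is true.
    So \Box ((q \lor r) \lor r) is true at s1.
Satisfying worlds: none.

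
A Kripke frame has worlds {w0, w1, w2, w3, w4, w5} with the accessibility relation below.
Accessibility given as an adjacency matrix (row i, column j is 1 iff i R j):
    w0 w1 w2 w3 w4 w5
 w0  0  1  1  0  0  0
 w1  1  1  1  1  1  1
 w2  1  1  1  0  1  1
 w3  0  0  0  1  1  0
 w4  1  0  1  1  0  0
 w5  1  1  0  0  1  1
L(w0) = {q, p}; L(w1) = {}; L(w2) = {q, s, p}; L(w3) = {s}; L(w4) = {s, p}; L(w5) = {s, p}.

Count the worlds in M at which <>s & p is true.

4

Let φ = <>s & p. Evaluate φ at each world:
  w0 (successors {w1, w2}): φ is true.
  w1 (successors {w0, w1, w2, w3, w4, w5}): φ is false.
  w2 (successors {w0, w1, w2, w4, w5}): φ is true.
  w3 (successors {w3, w4}): φ is false.
  w4 (successors {w0, w2, w3}): φ is true.
  w5 (successors {w0, w1, w4, w5}): φ is true.
For instance, at w1:
  At w1: <>s is true, p is false, so <>s & p is false.
    At w1: <>s requires s at some successor in {w0, w1, w2, w3, w4, w5}.
      s holds at w2, so <>s is true at w1.
Satisfying worlds: {w0, w2, w4, w5}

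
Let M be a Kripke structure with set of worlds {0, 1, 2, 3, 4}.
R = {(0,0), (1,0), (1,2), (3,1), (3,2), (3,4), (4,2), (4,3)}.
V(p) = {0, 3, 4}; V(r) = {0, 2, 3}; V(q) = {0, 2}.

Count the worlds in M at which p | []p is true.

4

Let φ = p | []p. Evaluate φ at each world:
  0 (successors {0}): φ is true.
  1 (successors {0, 2}): φ is false.
  2 (successors ∅): φ is true.
  3 (successors {1, 2, 4}): φ is true.
  4 (successors {2, 3}): φ is true.
For instance, at 1:
  At 1: p is false, []p is false, so p | []p is false.
    At 1: []p requires p at every successor {0, 2}.
      p fails at 2, so []p is false at 1.
Satisfying worlds: {0, 2, 3, 4}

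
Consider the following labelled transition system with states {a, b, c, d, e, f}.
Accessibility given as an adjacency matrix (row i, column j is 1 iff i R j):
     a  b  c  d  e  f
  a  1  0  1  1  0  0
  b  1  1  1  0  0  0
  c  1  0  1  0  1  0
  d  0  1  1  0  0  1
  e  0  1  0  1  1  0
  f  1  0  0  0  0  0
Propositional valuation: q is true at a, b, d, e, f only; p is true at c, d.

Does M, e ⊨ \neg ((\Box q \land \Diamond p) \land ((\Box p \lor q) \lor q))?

No

At e: (\Box q \land \Diamond p) \land ((\Box p \lor q) \lor q) is true, so \neg ((\Box q \land \Diamond p) \land ((\Box p \lor q) \lor q)) is false.
  At e: \Box q \land \Diamond p is true, (\Box p \lor q) \lor q is true, so (\Box q \land \Diamond p) \land ((\Box p \lor q) \lor q) is true.
    At e: \Box q is true, \Diamond p is true, so \Box q \land \Diamond p is true.
      At e: \Box q requires q at every successor {b, d, e}.
        At b: q is true.
        At d: q is true.
        At e: q is true.
      So \Box q is true at e.
      At e: \Diamond p requires p at some successor in {b, d, e}.
        p holds at d, so \Diamond p is true at e.
    At e: \Box p \lor q is true, q is true, so (\Box p \lor q) \lor q is true.
      At e: \Box p is false, q is true, so \Box p \lor q is true.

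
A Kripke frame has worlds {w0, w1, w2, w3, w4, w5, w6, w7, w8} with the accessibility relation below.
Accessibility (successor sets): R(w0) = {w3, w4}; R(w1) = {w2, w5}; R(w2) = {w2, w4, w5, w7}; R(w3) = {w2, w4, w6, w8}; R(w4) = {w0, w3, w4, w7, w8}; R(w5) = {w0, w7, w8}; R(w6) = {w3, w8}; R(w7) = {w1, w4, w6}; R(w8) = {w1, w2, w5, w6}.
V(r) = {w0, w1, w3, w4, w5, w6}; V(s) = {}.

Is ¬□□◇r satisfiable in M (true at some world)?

No

Let φ = ¬□□◇r. Evaluate φ at each world:
  w0 (successors {w3, w4}): φ is false.
  w1 (successors {w2, w5}): φ is false.
  w2 (successors {w2, w4, w5, w7}): φ is false.
  w3 (successors {w2, w4, w6, w8}): φ is false.
  w4 (successors {w0, w3, w4, w7, w8}): φ is false.
  w5 (successors {w0, w7, w8}): φ is false.
  w6 (successors {w3, w8}): φ is false.
  w7 (successors {w1, w4, w6}): φ is false.
  w8 (successors {w1, w2, w5, w6}): φ is false.
For instance, at w1:
  At w1: □□◇r is true, so ¬□□◇r is false.
    At w1: □□◇r requires □◇r at every successor {w2, w5}.
      At w2: □◇r is true.
      At w5: □◇r is true.
    So □□◇r is true at w1.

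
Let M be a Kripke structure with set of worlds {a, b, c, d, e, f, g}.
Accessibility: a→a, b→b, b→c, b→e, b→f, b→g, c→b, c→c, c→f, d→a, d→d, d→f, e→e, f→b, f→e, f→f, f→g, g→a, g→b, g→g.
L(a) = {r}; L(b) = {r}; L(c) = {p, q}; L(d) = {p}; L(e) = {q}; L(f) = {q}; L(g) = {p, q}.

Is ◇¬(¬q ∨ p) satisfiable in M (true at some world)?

Let φ = ◇¬(¬q ∨ p). Evaluate φ at each world:
  a (successors {a}): φ is false.
  b (successors {b, c, e, f, g}): φ is true.
  c (successors {b, c, f}): φ is true.
  d (successors {a, d, f}): φ is true.
  e (successors {e}): φ is true.
  f (successors {b, e, f, g}): φ is true.
  g (successors {a, b, g}): φ is false.
Detail at b (witness):
  At b: ◇¬(¬q ∨ p) requires ¬(¬q ∨ p) at some successor in {b, c, e, f, g}.
    ¬(¬q ∨ p) holds at e, so ◇¬(¬q ∨ p) is true at b.

Yes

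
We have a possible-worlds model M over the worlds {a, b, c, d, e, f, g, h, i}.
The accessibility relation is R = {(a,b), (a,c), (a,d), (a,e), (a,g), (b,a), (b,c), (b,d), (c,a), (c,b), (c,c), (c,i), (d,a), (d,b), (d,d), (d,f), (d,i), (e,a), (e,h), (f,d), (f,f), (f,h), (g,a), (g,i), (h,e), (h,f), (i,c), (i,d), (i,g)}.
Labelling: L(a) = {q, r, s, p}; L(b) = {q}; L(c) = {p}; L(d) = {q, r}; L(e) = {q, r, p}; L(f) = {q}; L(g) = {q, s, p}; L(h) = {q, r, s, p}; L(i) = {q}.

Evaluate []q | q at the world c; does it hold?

No

At c: []q is false, q is false, so []q | q is false.
  At c: []q requires q at every successor {a, b, c, i}.
    q fails at c, so []q is false at c.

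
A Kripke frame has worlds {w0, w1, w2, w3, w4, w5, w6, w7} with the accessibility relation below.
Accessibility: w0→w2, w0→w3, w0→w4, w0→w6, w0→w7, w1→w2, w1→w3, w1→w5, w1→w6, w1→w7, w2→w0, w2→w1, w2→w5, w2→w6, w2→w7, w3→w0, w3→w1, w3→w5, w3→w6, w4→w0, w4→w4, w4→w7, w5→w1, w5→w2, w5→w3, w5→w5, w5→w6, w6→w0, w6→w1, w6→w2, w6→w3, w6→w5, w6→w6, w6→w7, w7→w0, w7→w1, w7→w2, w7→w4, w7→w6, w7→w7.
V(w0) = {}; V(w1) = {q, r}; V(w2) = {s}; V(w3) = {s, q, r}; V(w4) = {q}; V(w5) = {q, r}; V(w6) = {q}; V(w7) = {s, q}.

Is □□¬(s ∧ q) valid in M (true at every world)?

Let φ = □□¬(s ∧ q). Evaluate φ at each world:
  w0 (successors {w2, w3, w4, w6, w7}): φ is false.
  w1 (successors {w2, w3, w5, w6, w7}): φ is false.
  w2 (successors {w0, w1, w5, w6, w7}): φ is false.
  w3 (successors {w0, w1, w5, w6}): φ is false.
  w4 (successors {w0, w4, w7}): φ is false.
  w5 (successors {w1, w2, w3, w5, w6}): φ is false.
  w6 (successors {w0, w1, w2, w3, w5, w6, w7}): φ is false.
  w7 (successors {w0, w1, w2, w4, w6, w7}): φ is false.
Detail at w0 (counterexample):
  At w0: □□¬(s ∧ q) requires □¬(s ∧ q) at every successor {w2, w3, w4, w6, w7}.
    □¬(s ∧ q) fails at w2, so □□¬(s ∧ q) is false at w0.
      At w2: □¬(s ∧ q) requires ¬(s ∧ q) at every successor {w0, w1, w5, w6, w7}.
        ¬(s ∧ q) fails at w7, so □¬(s ∧ q) is false at w2.

No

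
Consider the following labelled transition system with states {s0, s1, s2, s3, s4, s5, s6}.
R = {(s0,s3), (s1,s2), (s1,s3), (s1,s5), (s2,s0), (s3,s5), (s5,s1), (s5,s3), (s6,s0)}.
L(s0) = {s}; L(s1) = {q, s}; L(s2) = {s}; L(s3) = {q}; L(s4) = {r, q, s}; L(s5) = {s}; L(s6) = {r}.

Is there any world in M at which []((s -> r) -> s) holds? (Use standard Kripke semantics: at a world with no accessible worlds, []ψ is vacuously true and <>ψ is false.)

Yes

Let φ = []((s -> r) -> s). Evaluate φ at each world:
  s0 (successors {s3}): φ is false.
  s1 (successors {s2, s3, s5}): φ is false.
  s2 (successors {s0}): φ is true.
  s3 (successors {s5}): φ is true.
  s4 (successors ∅): φ is true.
  s5 (successors {s1, s3}): φ is false.
  s6 (successors {s0}): φ is true.
Detail at s2 (witness):
  At s2: []((s -> r) -> s) requires (s -> r) -> s at every successor {s0}.
    At s0: (s -> r) -> s is true.
  So []((s -> r) -> s) is true at s2.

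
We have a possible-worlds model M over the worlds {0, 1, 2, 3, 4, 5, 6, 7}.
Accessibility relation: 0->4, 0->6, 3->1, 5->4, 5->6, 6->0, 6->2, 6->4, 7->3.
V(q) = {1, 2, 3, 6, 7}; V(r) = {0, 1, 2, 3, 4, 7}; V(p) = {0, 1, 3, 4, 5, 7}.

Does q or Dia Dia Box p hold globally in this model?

Recall that Box ψ holds at a world iff ψ holds at every accessible world, and Dia ψ holds iff ψ holds at some accessible world.
Let φ = q or Dia Dia Box p. Evaluate φ at each world:
  0 (successors {4, 6}): φ is true.
  1 (successors ∅): φ is true.
  2 (successors ∅): φ is true.
  3 (successors {1}): φ is true.
  4 (successors ∅): φ is false.
  5 (successors {4, 6}): φ is true.
  6 (successors {0, 2, 4}): φ is true.
  7 (successors {3}): φ is true.
Detail at 4 (counterexample):
  At 4: q is false, Dia Dia Box p is false, so q or Dia Dia Box p is false.
    At 4: no accessible worlds, so Dia Dia Box p is false.

No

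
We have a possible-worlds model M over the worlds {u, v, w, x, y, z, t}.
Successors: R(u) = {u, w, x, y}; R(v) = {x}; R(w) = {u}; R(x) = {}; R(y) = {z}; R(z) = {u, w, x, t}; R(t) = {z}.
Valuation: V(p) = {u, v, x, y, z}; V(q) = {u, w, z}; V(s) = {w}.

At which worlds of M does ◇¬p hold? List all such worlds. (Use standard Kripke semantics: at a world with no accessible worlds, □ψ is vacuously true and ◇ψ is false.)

Let φ = ◇¬p. Evaluate φ at each world:
  u (successors {u, w, x, y}): φ is true.
  v (successors {x}): φ is false.
  w (successors {u}): φ is false.
  x (successors ∅): φ is false.
  y (successors {z}): φ is false.
  z (successors {u, w, x, t}): φ is true.
  t (successors {z}): φ is false.
For instance, at y:
  At y: ◇¬p requires ¬p at some successor in {z}.
    At z: ¬p is false.
  So ◇¬p is false at y.
Satisfying worlds: {u, z}

u, z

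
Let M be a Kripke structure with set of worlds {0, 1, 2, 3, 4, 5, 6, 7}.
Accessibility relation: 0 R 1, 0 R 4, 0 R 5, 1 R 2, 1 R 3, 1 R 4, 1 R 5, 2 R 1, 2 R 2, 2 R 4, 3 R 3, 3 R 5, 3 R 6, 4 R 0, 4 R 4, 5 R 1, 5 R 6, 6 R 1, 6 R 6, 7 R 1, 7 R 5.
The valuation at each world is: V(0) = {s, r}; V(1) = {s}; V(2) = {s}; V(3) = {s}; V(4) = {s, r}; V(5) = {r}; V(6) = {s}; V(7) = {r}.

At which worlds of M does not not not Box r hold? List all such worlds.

0, 1, 2, 3, 5, 6, 7

Let φ = not not not Box r. Evaluate φ at each world:
  0 (successors {1, 4, 5}): φ is true.
  1 (successors {2, 3, 4, 5}): φ is true.
  2 (successors {1, 2, 4}): φ is true.
  3 (successors {3, 5, 6}): φ is true.
  4 (successors {0, 4}): φ is false.
  5 (successors {1, 6}): φ is true.
  6 (successors {1, 6}): φ is true.
  7 (successors {1, 5}): φ is true.
For instance, at 2:
  At 2: not not Box r is false, so not not not Box r is true.
    At 2: not Box r is true, so not not Box r is false.
      At 2: Box r is false, so not Box r is true.
Satisfying worlds: {0, 1, 2, 3, 5, 6, 7}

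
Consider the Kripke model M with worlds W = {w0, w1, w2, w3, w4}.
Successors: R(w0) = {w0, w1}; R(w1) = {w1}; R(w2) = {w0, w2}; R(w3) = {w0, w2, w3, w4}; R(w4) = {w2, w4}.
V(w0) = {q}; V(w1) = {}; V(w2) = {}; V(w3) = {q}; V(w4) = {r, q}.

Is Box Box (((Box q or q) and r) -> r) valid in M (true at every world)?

Yes

Let φ = Box Box (((Box q or q) and r) -> r). Evaluate φ at each world:
  w0 (successors {w0, w1}): φ is true.
  w1 (successors {w1}): φ is true.
  w2 (successors {w0, w2}): φ is true.
  w3 (successors {w0, w2, w3, w4}): φ is true.
  w4 (successors {w2, w4}): φ is true.
For instance, at w3:
  At w3: Box Box (((Box q or q) and r) -> r) requires Box (((Box q or q) and r) -> r) at every successor {w0, w2, w3, w4}.
    At w0: Box (((Box q or q) and r) -> r) is true.
    At w2: Box (((Box q or q) and r) -> r) is true.
    At w3: Box (((Box q or q) and r) -> r) is true.
    At w4: Box (((Box q or q) and r) -> r) is true.
  So Box Box (((Box q or q) and r) -> r) is true at w3.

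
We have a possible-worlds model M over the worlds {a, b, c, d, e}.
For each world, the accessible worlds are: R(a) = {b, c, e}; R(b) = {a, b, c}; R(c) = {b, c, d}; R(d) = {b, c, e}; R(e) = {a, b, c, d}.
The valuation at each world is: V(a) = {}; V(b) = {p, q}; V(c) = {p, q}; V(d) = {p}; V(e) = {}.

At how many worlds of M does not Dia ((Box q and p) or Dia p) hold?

Recall that Box ψ holds at a world iff ψ holds at every accessible world, and Dia ψ holds iff ψ holds at some accessible world.
Let φ = not Dia ((Box q and p) or Dia p). Evaluate φ at each world:
  a (successors {b, c, e}): φ is false.
  b (successors {a, b, c}): φ is false.
  c (successors {b, c, d}): φ is false.
  d (successors {b, c, e}): φ is false.
  e (successors {a, b, c, d}): φ is false.
For instance, at a:
  At a: Dia ((Box q and p) or Dia p) is true, so not Dia ((Box q and p) or Dia p) is false.
    At a: Dia ((Box q and p) or Dia p) requires (Box q and p) or Dia p at some successor in {b, c, e}.
      (Box q and p) or Dia p holds at b, so Dia ((Box q and p) or Dia p) is true at a.
Satisfying worlds: none.

0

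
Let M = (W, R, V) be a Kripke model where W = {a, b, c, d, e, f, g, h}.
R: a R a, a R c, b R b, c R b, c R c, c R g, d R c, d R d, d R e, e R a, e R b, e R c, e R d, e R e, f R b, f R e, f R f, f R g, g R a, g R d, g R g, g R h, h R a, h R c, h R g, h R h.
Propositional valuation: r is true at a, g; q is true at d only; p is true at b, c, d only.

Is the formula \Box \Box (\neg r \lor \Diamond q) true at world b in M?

Yes

Recall that \Box ψ holds at a world iff ψ holds at every accessible world, and \Diamond ψ holds iff ψ holds at some accessible world.
At b: \Box \Box (\neg r \lor \Diamond q) requires \Box (\neg r \lor \Diamond q) at every successor {b}.
    At b: \Box (\neg r \lor \Diamond q) requires \neg r \lor \Diamond q at every successor {b}.
      At b: \neg r \lor \Diamond q is true.
    So \Box (\neg r \lor \Diamond q) is true at b.
So \Box \Box (\neg r \lor \Diamond q) is true at b.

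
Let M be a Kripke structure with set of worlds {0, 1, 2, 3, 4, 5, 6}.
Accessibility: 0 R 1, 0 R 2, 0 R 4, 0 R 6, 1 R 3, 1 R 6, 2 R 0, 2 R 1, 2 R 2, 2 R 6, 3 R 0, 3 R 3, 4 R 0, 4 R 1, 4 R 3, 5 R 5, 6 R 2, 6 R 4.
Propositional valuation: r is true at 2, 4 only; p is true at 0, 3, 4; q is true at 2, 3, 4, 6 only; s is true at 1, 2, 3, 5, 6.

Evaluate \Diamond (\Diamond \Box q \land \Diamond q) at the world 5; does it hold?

At 5: \Diamond (\Diamond \Box q \land \Diamond q) requires \Diamond \Box q \land \Diamond q at some successor in {5}.
  At 5: \Diamond \Box q \land \Diamond q is false.
So \Diamond (\Diamond \Box q \land \Diamond q) is false at 5.

No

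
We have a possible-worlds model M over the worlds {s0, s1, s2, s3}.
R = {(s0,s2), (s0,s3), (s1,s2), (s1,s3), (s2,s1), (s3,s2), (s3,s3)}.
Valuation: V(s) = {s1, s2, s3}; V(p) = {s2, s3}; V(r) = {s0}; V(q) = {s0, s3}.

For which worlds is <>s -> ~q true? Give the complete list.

s1, s2

Recall that <>ψ holds at a world iff ψ holds at some accessible world.
Let φ = <>s -> ~q. Evaluate φ at each world:
  s0 (successors {s2, s3}): φ is false.
  s1 (successors {s2, s3}): φ is true.
  s2 (successors {s1}): φ is true.
  s3 (successors {s2, s3}): φ is false.
For instance, at s3:
  At s3: <>s is true, ~q is false, so <>s -> ~q is false.
    At s3: <>s requires s at some successor in {s2, s3}.
      s holds at s2, so <>s is true at s3.
Satisfying worlds: {s1, s2}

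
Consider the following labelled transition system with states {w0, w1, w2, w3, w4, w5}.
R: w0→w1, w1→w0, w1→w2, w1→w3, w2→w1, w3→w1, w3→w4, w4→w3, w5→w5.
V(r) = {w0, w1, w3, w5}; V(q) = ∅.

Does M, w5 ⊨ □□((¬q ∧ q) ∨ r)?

At w5: □□((¬q ∧ q) ∨ r) requires □((¬q ∧ q) ∨ r) at every successor {w5}.
    At w5: □((¬q ∧ q) ∨ r) requires (¬q ∧ q) ∨ r at every successor {w5}.
      At w5: (¬q ∧ q) ∨ r is true.
    So □((¬q ∧ q) ∨ r) is true at w5.
So □□((¬q ∧ q) ∨ r) is true at w5.

Yes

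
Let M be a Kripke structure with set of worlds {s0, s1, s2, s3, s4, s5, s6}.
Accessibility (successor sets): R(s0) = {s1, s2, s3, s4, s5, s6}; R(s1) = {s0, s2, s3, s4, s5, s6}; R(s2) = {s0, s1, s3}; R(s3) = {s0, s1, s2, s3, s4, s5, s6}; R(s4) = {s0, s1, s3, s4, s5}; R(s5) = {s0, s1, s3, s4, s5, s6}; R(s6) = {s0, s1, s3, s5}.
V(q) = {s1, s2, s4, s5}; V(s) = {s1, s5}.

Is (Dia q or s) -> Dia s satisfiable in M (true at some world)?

Recall that Dia ψ holds at a world iff ψ holds at some accessible world.
Let φ = (Dia q or s) -> Dia s. Evaluate φ at each world:
  s0 (successors {s1, s2, s3, s4, s5, s6}): φ is true.
  s1 (successors {s0, s2, s3, s4, s5, s6}): φ is true.
  s2 (successors {s0, s1, s3}): φ is true.
  s3 (successors {s0, s1, s2, s3, s4, s5, s6}): φ is true.
  s4 (successors {s0, s1, s3, s4, s5}): φ is true.
  s5 (successors {s0, s1, s3, s4, s5, s6}): φ is true.
  s6 (successors {s0, s1, s3, s5}): φ is true.
Detail at s0 (witness):
  At s0: Dia q or s is true, Dia s is true, so (Dia q or s) -> Dia s is true.
    At s0: Dia q is true, s is false, so Dia q or s is true.
      At s0: Dia q requires q at some successor in {s1, s2, s3, s4, s5, s6}.
        q holds at s1, so Dia q is true at s0.
    At s0: Dia s requires s at some successor in {s1, s2, s3, s4, s5, s6}.
      s holds at s1, so Dia s is true at s0.

Yes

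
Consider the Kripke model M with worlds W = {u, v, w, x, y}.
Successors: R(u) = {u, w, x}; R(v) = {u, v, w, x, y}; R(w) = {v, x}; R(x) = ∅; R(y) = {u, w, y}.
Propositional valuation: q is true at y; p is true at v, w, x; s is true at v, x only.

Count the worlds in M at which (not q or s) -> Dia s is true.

Let φ = (not q or s) -> Dia s. Evaluate φ at each world:
  u (successors {u, w, x}): φ is true.
  v (successors {u, v, w, x, y}): φ is true.
  w (successors {v, x}): φ is true.
  x (successors ∅): φ is false.
  y (successors {u, w, y}): φ is true.
For instance, at w:
  At w: not q or s is true, Dia s is true, so (not q or s) -> Dia s is true.
    At w: Dia s requires s at some successor in {v, x}.
      s holds at v, so Dia s is true at w.
Satisfying worlds: {u, v, w, y}

4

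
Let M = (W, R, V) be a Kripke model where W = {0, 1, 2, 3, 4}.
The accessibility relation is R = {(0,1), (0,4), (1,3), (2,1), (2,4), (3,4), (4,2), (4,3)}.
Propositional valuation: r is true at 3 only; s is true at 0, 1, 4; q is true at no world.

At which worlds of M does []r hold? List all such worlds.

1

Let φ = []r. Evaluate φ at each world:
  0 (successors {1, 4}): φ is false.
  1 (successors {3}): φ is true.
  2 (successors {1, 4}): φ is false.
  3 (successors {4}): φ is false.
  4 (successors {2, 3}): φ is false.
For instance, at 0:
  At 0: []r requires r at every successor {1, 4}.
    r fails at 1, so []r is false at 0.
Satisfying worlds: {1}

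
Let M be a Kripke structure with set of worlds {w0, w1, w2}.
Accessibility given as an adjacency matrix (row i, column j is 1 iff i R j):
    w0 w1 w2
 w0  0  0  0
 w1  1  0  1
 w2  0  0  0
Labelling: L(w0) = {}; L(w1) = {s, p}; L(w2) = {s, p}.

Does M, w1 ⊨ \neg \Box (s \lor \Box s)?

At w1: \Box (s \lor \Box s) is true, so \neg \Box (s \lor \Box s) is false.
  At w1: \Box (s \lor \Box s) requires s \lor \Box s at every successor {w0, w2}.
      At w0: s is false, \Box s is true, so s \lor \Box s is true.
      At w2: s is true, \Box s is true, so s \lor \Box s is true.
  So \Box (s \lor \Box s) is true at w1.

No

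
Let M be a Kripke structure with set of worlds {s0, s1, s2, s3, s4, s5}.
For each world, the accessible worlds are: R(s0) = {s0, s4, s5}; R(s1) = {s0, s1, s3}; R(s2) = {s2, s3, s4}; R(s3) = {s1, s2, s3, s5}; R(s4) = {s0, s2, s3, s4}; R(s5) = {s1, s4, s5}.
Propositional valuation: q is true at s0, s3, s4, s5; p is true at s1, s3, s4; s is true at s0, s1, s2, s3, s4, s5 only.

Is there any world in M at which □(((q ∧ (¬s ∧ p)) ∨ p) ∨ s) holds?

Yes

Let φ = □(((q ∧ (¬s ∧ p)) ∨ p) ∨ s). Evaluate φ at each world:
  s0 (successors {s0, s4, s5}): φ is true.
  s1 (successors {s0, s1, s3}): φ is true.
  s2 (successors {s2, s3, s4}): φ is true.
  s3 (successors {s1, s2, s3, s5}): φ is true.
  s4 (successors {s0, s2, s3, s4}): φ is true.
  s5 (successors {s1, s4, s5}): φ is true.
Detail at s0 (witness):
  At s0: □(((q ∧ (¬s ∧ p)) ∨ p) ∨ s) requires ((q ∧ (¬s ∧ p)) ∨ p) ∨ s at every successor {s0, s4, s5}.
    At s0: ((q ∧ (¬s ∧ p)) ∨ p) ∨ s is true.
    At s4: ((q ∧ (¬s ∧ p)) ∨ p) ∨ s is true.
    At s5: ((q ∧ (¬s ∧ p)) ∨ p) ∨ s is true.
  So □(((q ∧ (¬s ∧ p)) ∨ p) ∨ s) is true at s0.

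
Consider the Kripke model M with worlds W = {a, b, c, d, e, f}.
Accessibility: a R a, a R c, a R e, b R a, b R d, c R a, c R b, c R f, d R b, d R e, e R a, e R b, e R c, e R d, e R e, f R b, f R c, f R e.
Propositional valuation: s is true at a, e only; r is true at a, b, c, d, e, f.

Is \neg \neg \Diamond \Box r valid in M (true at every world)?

Yes

Let φ = \neg \neg \Diamond \Box r. Evaluate φ at each world:
  a (successors {a, c, e}): φ is true.
  b (successors {a, d}): φ is true.
  c (successors {a, b, f}): φ is true.
  d (successors {b, e}): φ is true.
  e (successors {a, b, c, d, e}): φ is true.
  f (successors {b, c, e}): φ is true.
For instance, at c:
  At c: \neg \Diamond \Box r is false, so \neg \neg \Diamond \Box r is true.
    At c: \Diamond \Box r is true, so \neg \Diamond \Box r is false.
      At c: \Diamond \Box r requires \Box r at some successor in {a, b, f}.
        \Box r holds at a, so \Diamond \Box r is true at c.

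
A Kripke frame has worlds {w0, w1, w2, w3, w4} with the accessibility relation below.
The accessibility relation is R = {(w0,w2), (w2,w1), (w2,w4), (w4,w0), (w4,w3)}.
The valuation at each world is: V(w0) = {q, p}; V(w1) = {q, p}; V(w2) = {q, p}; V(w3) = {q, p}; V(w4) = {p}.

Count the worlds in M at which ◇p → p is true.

Let φ = ◇p → p. Evaluate φ at each world:
  w0 (successors {w2}): φ is true.
  w1 (successors ∅): φ is true.
  w2 (successors {w1, w4}): φ is true.
  w3 (successors ∅): φ is true.
  w4 (successors {w0, w3}): φ is true.
For instance, at w2:
  At w2: ◇p is true, p is true, so ◇p → p is true.
    At w2: ◇p requires p at some successor in {w1, w4}.
      p holds at w1, so ◇p is true at w2.
Satisfying worlds: {w0, w1, w2, w3, w4}

5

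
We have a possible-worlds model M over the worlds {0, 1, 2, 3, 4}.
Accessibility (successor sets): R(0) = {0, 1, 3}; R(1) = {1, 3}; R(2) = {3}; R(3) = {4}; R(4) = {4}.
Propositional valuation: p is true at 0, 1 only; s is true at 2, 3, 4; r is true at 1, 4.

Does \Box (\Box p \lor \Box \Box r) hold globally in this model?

Recall that \Box ψ holds at a world iff ψ holds at every accessible world, and \Diamond ψ holds iff ψ holds at some accessible world.
Let φ = \Box (\Box p \lor \Box \Box r). Evaluate φ at each world:
  0 (successors {0, 1, 3}): φ is false.
  1 (successors {1, 3}): φ is false.
  2 (successors {3}): φ is true.
  3 (successors {4}): φ is true.
  4 (successors {4}): φ is true.
Detail at 0 (counterexample):
  At 0: \Box (\Box p \lor \Box \Box r) requires \Box p \lor \Box \Box r at every successor {0, 1, 3}.
    \Box p \lor \Box \Box r fails at 0, so \Box (\Box p \lor \Box \Box r) is false at 0.
      At 0: \Box p is false, \Box \Box r is false, so \Box p \lor \Box \Box r is false.

No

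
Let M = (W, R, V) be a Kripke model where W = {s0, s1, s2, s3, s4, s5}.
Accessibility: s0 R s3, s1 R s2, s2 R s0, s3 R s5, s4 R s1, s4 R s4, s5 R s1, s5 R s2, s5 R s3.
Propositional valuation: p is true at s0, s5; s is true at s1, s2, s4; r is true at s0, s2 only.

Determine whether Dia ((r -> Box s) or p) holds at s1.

Recall that Box ψ holds at a world iff ψ holds at every accessible world, and Dia ψ holds iff ψ holds at some accessible world.
At s1: Dia ((r -> Box s) or p) requires (r -> Box s) or p at some successor in {s2}.
  At s2: (r -> Box s) or p is false.
So Dia ((r -> Box s) or p) is false at s1.

No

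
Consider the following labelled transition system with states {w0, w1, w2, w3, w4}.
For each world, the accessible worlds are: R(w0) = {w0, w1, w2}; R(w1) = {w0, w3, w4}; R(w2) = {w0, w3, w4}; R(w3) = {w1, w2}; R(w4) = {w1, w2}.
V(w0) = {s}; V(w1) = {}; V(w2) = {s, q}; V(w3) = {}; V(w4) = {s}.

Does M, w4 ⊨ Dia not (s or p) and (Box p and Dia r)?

No

At w4: Dia not (s or p) is true, Box p and Dia r is false, so Dia not (s or p) and (Box p and Dia r) is false.
  At w4: Dia not (s or p) requires not (s or p) at some successor in {w1, w2}.
    not (s or p) holds at w1, so Dia not (s or p) is true at w4.
  At w4: Box p is false, Dia r is false, so Box p and Dia r is false.
    At w4: Box p requires p at every successor {w1, w2}.
      p fails at w1, so Box p is false at w4.
    At w4: Dia r requires r at some successor in {w1, w2}.
      At w1: r is false.
      At w2: r is false.
    So Dia r is false at w4.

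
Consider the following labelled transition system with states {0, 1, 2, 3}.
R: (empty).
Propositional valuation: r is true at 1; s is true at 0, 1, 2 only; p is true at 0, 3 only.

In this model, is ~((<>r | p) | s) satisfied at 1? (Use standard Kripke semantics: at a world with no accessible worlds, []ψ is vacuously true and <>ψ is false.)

No

Recall that <>ψ holds at a world iff ψ holds at some accessible world.
At 1: (<>r | p) | s is true, so ~((<>r | p) | s) is false.
  At 1: <>r | p is false, s is true, so (<>r | p) | s is true.
    At 1: <>r is false, p is false, so <>r | p is false.
      At 1: no accessible worlds, so <>r is false.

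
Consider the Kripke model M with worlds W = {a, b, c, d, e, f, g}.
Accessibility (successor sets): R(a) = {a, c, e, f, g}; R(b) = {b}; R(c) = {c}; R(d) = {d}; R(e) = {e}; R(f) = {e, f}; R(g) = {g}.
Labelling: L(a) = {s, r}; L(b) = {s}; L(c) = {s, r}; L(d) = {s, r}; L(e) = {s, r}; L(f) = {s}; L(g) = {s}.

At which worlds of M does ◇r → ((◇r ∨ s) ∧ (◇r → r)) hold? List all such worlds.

a, b, c, d, e, g

Let φ = ◇r → ((◇r ∨ s) ∧ (◇r → r)). Evaluate φ at each world:
  a (successors {a, c, e, f, g}): φ is true.
  b (successors {b}): φ is true.
  c (successors {c}): φ is true.
  d (successors {d}): φ is true.
  e (successors {e}): φ is true.
  f (successors {e, f}): φ is false.
  g (successors {g}): φ is true.
For instance, at d:
  At d: ◇r is true, (◇r ∨ s) ∧ (◇r → r) is true, so ◇r → ((◇r ∨ s) ∧ (◇r → r)) is true.
    At d: ◇r requires r at some successor in {d}.
      r holds at d, so ◇r is true at d.
    At d: ◇r ∨ s is true, ◇r → r is true, so (◇r ∨ s) ∧ (◇r → r) is true.
      At d: ◇r is true, s is true, so ◇r ∨ s is true.
      At d: ◇r is true, r is true, so ◇r → r is true.
Satisfying worlds: {a, b, c, d, e, g}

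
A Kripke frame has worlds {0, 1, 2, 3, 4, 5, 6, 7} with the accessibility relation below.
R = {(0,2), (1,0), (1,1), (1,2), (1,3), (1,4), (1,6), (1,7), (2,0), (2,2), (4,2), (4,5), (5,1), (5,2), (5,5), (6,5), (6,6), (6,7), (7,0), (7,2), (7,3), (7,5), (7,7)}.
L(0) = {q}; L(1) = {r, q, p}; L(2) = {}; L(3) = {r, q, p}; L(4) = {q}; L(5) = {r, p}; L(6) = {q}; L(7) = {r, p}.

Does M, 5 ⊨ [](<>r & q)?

Recall that []ψ holds at a world iff ψ holds at every accessible world, and <>ψ holds iff ψ holds at some accessible world.
At 5: [](<>r & q) requires <>r & q at every successor {1, 2, 5}.
  <>r & q fails at 2, so [](<>r & q) is false at 5.
    At 2: <>r is false, q is false, so <>r & q is false.
      At 2: <>r requires r at some successor in {0, 2}.
        At 0: r is false.
        At 2: r is false.
      So <>r is false at 2.

No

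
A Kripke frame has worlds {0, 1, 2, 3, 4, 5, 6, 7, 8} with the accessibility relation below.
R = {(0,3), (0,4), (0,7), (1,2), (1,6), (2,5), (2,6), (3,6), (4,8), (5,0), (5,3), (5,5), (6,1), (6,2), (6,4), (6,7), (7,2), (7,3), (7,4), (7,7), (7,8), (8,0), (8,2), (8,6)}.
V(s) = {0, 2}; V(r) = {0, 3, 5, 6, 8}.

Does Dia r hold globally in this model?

No

Let φ = Dia r. Evaluate φ at each world:
  0 (successors {3, 4, 7}): φ is true.
  1 (successors {2, 6}): φ is true.
  2 (successors {5, 6}): φ is true.
  3 (successors {6}): φ is true.
  4 (successors {8}): φ is true.
  5 (successors {0, 3, 5}): φ is true.
  6 (successors {1, 2, 4, 7}): φ is false.
  7 (successors {2, 3, 4, 7, 8}): φ is true.
  8 (successors {0, 2, 6}): φ is true.
Detail at 6 (counterexample):
  At 6: Dia r requires r at some successor in {1, 2, 4, 7}.
    At 1: r is false.
    At 2: r is false.
    At 4: r is false.
    At 7: r is false.
  So Dia r is false at 6.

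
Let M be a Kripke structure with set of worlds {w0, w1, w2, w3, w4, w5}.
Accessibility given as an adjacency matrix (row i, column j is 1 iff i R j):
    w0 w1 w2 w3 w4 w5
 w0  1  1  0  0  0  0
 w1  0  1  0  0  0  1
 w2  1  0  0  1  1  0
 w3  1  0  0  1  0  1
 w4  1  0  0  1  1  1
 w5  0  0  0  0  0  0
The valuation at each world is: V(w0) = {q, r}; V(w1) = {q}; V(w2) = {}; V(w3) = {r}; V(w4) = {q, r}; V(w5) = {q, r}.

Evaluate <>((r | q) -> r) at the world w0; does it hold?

Recall that <>ψ holds at a world iff ψ holds at some accessible world.
At w0: <>((r | q) -> r) requires (r | q) -> r at some successor in {w0, w1}.
  (r | q) -> r holds at w0, so <>((r | q) -> r) is true at w0.

Yes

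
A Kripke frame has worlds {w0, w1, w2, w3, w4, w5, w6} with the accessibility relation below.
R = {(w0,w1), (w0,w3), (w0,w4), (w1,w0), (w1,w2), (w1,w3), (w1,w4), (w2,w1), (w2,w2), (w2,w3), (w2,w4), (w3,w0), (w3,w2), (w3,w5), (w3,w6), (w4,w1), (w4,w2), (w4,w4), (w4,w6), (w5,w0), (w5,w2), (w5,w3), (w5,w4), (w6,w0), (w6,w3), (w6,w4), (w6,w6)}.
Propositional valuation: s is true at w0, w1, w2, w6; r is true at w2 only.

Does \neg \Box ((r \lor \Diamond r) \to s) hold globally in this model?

Let φ = \neg \Box ((r \lor \Diamond r) \to s). Evaluate φ at each world:
  w0 (successors {w1, w3, w4}): φ is true.
  w1 (successors {w0, w2, w3, w4}): φ is true.
  w2 (successors {w1, w2, w3, w4}): φ is true.
  w3 (successors {w0, w2, w5, w6}): φ is true.
  w4 (successors {w1, w2, w4, w6}): φ is true.
  w5 (successors {w0, w2, w3, w4}): φ is true.
  w6 (successors {w0, w3, w4, w6}): φ is true.
For instance, at w3:
  At w3: \Box ((r \lor \Diamond r) \to s) is false, so \neg \Box ((r \lor \Diamond r) \to s) is true.
    At w3: \Box ((r \lor \Diamond r) \to s) requires (r \lor \Diamond r) \to s at every successor {w0, w2, w5, w6}.
      (r \lor \Diamond r) \to s fails at w5, so \Box ((r \lor \Diamond r) \to s) is false at w3.

Yes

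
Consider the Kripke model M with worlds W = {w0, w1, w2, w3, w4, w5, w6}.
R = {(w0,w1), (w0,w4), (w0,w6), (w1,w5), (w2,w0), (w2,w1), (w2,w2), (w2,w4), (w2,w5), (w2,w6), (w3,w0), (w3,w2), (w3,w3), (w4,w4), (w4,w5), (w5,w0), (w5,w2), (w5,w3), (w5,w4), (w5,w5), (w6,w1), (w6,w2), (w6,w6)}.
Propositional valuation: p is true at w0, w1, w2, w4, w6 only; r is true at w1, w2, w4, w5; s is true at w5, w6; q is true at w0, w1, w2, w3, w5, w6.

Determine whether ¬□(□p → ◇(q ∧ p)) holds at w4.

No

At w4: □(□p → ◇(q ∧ p)) is true, so ¬□(□p → ◇(q ∧ p)) is false.
  At w4: □(□p → ◇(q ∧ p)) requires □p → ◇(q ∧ p) at every successor {w4, w5}.
      At w4: □p is false, ◇(q ∧ p) is false, so □p → ◇(q ∧ p) is true.
      At w5: □p is false, ◇(q ∧ p) is true, so □p → ◇(q ∧ p) is true.
  So □(□p → ◇(q ∧ p)) is true at w4.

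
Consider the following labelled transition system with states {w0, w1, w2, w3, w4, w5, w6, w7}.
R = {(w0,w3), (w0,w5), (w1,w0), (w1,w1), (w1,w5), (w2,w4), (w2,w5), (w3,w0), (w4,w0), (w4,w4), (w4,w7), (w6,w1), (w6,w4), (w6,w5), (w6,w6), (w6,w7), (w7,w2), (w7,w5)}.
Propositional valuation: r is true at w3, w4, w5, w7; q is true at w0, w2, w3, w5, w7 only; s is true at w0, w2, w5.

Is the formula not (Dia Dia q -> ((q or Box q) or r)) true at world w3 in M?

At w3: Dia Dia q -> ((q or Box q) or r) is true, so not (Dia Dia q -> ((q or Box q) or r)) is false.
  At w3: Dia Dia q is true, (q or Box q) or r is true, so Dia Dia q -> ((q or Box q) or r) is true.
    At w3: Dia Dia q requires Dia q at some successor in {w0}.
      Dia q holds at w0, so Dia Dia q is true at w3.
    At w3: q or Box q is true, r is true, so (q or Box q) or r is true.
      At w3: q is true, Box q is true, so q or Box q is true.

No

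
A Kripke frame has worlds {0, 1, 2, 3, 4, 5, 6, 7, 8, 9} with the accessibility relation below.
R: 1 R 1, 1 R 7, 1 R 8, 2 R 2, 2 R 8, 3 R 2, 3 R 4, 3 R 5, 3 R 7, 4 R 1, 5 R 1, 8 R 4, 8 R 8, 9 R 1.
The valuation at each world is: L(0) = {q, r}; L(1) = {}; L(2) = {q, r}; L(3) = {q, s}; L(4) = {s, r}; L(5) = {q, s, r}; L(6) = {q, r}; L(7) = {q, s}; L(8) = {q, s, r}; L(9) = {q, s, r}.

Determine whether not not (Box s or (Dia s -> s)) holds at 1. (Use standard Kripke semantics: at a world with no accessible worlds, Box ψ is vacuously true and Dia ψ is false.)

Recall that Box ψ holds at a world iff ψ holds at every accessible world, and Dia ψ holds iff ψ holds at some accessible world.
At 1: not (Box s or (Dia s -> s)) is true, so not not (Box s or (Dia s -> s)) is false.
  At 1: Box s or (Dia s -> s) is false, so not (Box s or (Dia s -> s)) is true.
    At 1: Box s is false, Dia s -> s is false, so Box s or (Dia s -> s) is false.
      At 1: Box s requires s at every successor {1, 7, 8}.
        s fails at 1, so Box s is false at 1.
      At 1: Dia s is true, s is false, so Dia s -> s is false.

No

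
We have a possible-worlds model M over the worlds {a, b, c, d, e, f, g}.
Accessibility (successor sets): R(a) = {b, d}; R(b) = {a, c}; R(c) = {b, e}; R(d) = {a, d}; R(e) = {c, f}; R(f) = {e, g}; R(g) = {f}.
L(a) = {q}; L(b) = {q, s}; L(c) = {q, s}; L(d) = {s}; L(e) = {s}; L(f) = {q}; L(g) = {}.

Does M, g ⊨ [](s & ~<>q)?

At g: [](s & ~<>q) requires s & ~<>q at every successor {f}.
  s & ~<>q fails at f, so [](s & ~<>q) is false at g.
    At f: s is false, ~<>q is true, so s & ~<>q is false.
      At f: <>q is false, so ~<>q is true.

No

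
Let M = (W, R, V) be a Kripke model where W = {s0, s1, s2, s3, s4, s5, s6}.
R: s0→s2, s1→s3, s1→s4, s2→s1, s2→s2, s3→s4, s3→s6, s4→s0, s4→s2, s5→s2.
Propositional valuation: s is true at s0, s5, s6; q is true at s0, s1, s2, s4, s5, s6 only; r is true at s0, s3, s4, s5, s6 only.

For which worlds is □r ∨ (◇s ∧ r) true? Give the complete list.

s1, s3, s4, s6

Recall that □ψ holds at a world iff ψ holds at every accessible world, and ◇ψ holds iff ψ holds at some accessible world.
Let φ = □r ∨ (◇s ∧ r). Evaluate φ at each world:
  s0 (successors {s2}): φ is false.
  s1 (successors {s3, s4}): φ is true.
  s2 (successors {s1, s2}): φ is false.
  s3 (successors {s4, s6}): φ is true.
  s4 (successors {s0, s2}): φ is true.
  s5 (successors {s2}): φ is false.
  s6 (successors ∅): φ is true.
For instance, at s0:
  At s0: □r is false, ◇s ∧ r is false, so □r ∨ (◇s ∧ r) is false.
    At s0: □r requires r at every successor {s2}.
      r fails at s2, so □r is false at s0.
    At s0: ◇s is false, r is true, so ◇s ∧ r is false.
      At s0: ◇s requires s at some successor in {s2}.
        At s2: s is false.
      So ◇s is false at s0.
Satisfying worlds: {s1, s3, s4, s6}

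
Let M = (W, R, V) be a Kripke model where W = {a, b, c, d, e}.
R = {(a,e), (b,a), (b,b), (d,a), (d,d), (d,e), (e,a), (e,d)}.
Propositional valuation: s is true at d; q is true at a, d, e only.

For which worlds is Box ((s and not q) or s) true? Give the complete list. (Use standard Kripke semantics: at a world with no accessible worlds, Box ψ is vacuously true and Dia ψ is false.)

Let φ = Box ((s and not q) or s). Evaluate φ at each world:
  a (successors {e}): φ is false.
  b (successors {a, b}): φ is false.
  c (successors ∅): φ is true.
  d (successors {a, d, e}): φ is false.
  e (successors {a, d}): φ is false.
For instance, at b:
  At b: Box ((s and not q) or s) requires (s and not q) or s at every successor {a, b}.
    (s and not q) or s fails at a, so Box ((s and not q) or s) is false at b.
Satisfying worlds: {c}

c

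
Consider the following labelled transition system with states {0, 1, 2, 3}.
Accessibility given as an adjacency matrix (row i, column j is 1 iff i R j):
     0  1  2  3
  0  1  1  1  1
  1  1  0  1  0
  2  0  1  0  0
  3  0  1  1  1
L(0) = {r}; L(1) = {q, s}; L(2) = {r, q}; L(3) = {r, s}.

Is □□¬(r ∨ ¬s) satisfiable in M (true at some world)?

Let φ = □□¬(r ∨ ¬s). Evaluate φ at each world:
  0 (successors {0, 1, 2, 3}): φ is false.
  1 (successors {0, 2}): φ is false.
  2 (successors {1}): φ is false.
  3 (successors {1, 2, 3}): φ is false.
For instance, at 2:
  At 2: □□¬(r ∨ ¬s) requires □¬(r ∨ ¬s) at every successor {1}.
    □¬(r ∨ ¬s) fails at 1, so □□¬(r ∨ ¬s) is false at 2.
      At 1: □¬(r ∨ ¬s) requires ¬(r ∨ ¬s) at every successor {0, 2}.
        ¬(r ∨ ¬s) fails at 0, so □¬(r ∨ ¬s) is false at 1.

No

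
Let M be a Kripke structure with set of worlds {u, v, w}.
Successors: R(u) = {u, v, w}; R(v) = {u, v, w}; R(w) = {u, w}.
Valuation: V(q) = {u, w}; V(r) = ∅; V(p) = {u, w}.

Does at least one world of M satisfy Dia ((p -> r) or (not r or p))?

Recall that Dia ψ holds at a world iff ψ holds at some accessible world.
Let φ = Dia ((p -> r) or (not r or p)). Evaluate φ at each world:
  u (successors {u, v, w}): φ is true.
  v (successors {u, v, w}): φ is true.
  w (successors {u, w}): φ is true.
Detail at u (witness):
  At u: Dia ((p -> r) or (not r or p)) requires (p -> r) or (not r or p) at some successor in {u, v, w}.
    (p -> r) or (not r or p) holds at u, so Dia ((p -> r) or (not r or p)) is true at u.

Yes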